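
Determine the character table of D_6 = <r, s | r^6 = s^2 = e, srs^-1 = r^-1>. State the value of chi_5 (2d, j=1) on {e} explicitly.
Conjugacy classes: {e} of size 1, {r^3} of size 1, {r^1, r^5} of size 2, {r^2, r^4} of size 2, {s, sr^2, ...} of size 3, {sr, sr^3, ...} of size 3.
Character table:
  irrep \ class              {e} (size 1)  {r^3} (size 1)  {r^1, r^5} (size 2)  {r^2, r^4} (size 2)  {s, sr^2, ...} (size 3)  {sr, sr^3, ...} (size 3)
  chi_1 (triv)               1             1               1                    1                    1                        1                       
  chi_2 (sign: r->1, s->-1)  1             1               1                    1                    -1                       -1                      
  chi_3 (r->-1, s->1)        1             -1              -1                   1                    1                        -1                      
  chi_4 (r->-1, s->-1)       1             -1              -1                   1                    -1                       1                       
  chi_5 (2d, j=1)            2             -2              1                    -1                   0                        0                       
  chi_6 (2d, j=2)            2             2               -1                   -1                   0                        0                       

Spot check: chi_5 (2d, j=1) on {e} = 2.

Why: D_6 has order 2*6 = 12 with 6 conjugacy classes, hence 6 irreducibles. Sum of squared dims 1 + 1 + 1 + 1 + 4 + 4 = 12 = |G|. Linear characters come from the abelianisation; the 2-dimensional irreps have character r^k -> 2*cos(2*pi*j*k/6), reflections -> 0.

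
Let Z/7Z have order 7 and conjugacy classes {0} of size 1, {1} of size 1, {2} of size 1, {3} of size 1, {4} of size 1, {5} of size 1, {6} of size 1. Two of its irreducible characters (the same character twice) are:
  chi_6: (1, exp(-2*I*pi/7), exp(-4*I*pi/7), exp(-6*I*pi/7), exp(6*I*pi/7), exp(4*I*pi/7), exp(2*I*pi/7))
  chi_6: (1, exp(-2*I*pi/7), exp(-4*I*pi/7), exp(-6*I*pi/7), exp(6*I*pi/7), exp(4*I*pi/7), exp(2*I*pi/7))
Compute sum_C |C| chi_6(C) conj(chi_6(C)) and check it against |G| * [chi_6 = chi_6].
Sum = 7 = |G| = 7; so <chi_6, chi_6> = 1 (norm-1 confirms irreducibility).

Details: Compute term by term over conjugacy classes (|C| * chi_6(C) * conj(chi_6(C))):
  1*(1)*conj(1) + 1*(exp(-2*I*pi/7))*conj(exp(-2*I*pi/7)) + 1*(exp(-4*I*pi/7))*conj(exp(-4*I*pi/7)) + 1*(exp(-6*I*pi/7))*conj(exp(-6*I*pi/7)) + 1*(exp(6*I*pi/7))*conj(exp(6*I*pi/7)) + 1*(exp(4*I*pi/7))*conj(exp(4*I*pi/7)) + 1*(exp(2*I*pi/7))*conj(exp(2*I*pi/7))
  = (1) + (1) + (1) + (1) + (1) + (1) + (1)
  = 7.
(Exp terms are combined using exp(i*s)*conj(exp(i*t)) = exp(i*(s-t)), and sums of them are collapsed using the identity that for every m > 1 the m distinct m-th roots of unity sum to 0, e.g. 1 + exp(2*I*pi/3) + exp(-2*I*pi/3) = 0.)
Dividing by |G| = 7 gives 7/7 = 1, matching the row-orthogonality relation <chi_6, chi_6> = [chi_6 = chi_6].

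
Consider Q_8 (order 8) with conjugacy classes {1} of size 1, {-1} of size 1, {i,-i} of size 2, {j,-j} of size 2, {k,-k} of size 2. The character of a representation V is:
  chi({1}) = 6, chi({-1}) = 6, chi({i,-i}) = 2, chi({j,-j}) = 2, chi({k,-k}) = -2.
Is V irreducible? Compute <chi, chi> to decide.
Not irreducible (reducible): <chi, chi> = 12 > 1.

Derivation: <chi, chi> = (1/|G|) sum_C |C| * |chi(C)|^2 = (1/8)[1*|6|^2 + 1*|6|^2 + 2*|2|^2 + 2*|2|^2 + 2*|-2|^2]
  = (1/8)[(36) + (36) + (8) + (8) + (8)] = 96/8 = 12.
A character is irreducible iff <chi, chi> = 1, so this representation is reducible.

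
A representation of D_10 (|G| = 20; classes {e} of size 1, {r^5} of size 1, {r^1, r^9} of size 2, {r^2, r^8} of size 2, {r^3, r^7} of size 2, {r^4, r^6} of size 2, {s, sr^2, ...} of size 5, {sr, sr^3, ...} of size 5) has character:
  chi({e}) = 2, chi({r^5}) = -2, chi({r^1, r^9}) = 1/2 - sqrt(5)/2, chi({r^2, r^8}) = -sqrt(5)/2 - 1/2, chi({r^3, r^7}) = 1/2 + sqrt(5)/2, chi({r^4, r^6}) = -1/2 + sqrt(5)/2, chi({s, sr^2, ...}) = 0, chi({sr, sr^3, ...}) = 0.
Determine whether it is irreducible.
Irreducible: <chi, chi> = 1.

Derivation: <chi, chi> = (1/|G|) sum_C |C| * |chi(C)|^2 = (1/20)[1*|2|^2 + 1*|-2|^2 + 2*|1/2 - sqrt(5)/2|^2 + 2*|-sqrt(5)/2 - 1/2|^2 + 2*|1/2 + sqrt(5)/2|^2 + 2*|-1/2 + sqrt(5)/2|^2 + 5*|0|^2 + 5*|0|^2]
  = (1/20)[(4) + (4) + (3 - sqrt(5)) + (sqrt(5) + 3) + (sqrt(5) + 3) + (3 - sqrt(5)) + (0) + (0)] = 20/20 = 1.
A character is irreducible iff <chi, chi> = 1, so this representation is irreducible.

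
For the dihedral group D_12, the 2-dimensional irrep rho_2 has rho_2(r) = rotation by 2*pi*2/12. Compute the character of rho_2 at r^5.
chi_{rho_2}(r^5) = 2*cos(2*pi*2*5/12) = 1

Derivation: rho_2(r^5) is rotation by angle 2*pi*2*5/12, whose trace is 2*cos(2*pi*2*5/12) = 1.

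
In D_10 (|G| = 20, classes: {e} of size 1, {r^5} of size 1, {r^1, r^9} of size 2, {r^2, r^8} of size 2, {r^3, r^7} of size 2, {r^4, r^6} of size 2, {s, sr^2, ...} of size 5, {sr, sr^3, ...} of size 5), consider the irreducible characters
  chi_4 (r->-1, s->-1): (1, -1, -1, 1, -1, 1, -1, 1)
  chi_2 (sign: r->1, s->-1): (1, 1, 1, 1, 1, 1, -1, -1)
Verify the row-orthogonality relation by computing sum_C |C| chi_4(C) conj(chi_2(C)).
Sum = 0; so <chi_4, chi_2> = 0 (distinct irreducibles are orthogonal).

Why: Compute term by term over conjugacy classes (|C| * chi_4(C) * conj(chi_2(C))):
  1*(1)*conj(1) + 1*(-1)*conj(1) + 2*(-1)*conj(1) + 2*(1)*conj(1) + 2*(-1)*conj(1) + 2*(1)*conj(1) + 5*(-1)*conj(-1) + 5*(1)*conj(-1)
  = (1) + (-1) + (-2) + (2) + (-2) + (2) + (5) + (-5)
  = 0.
Dividing by |G| = 20 gives 0/20 = 0, matching the row-orthogonality relation <chi_4, chi_2> = [chi_4 = chi_2].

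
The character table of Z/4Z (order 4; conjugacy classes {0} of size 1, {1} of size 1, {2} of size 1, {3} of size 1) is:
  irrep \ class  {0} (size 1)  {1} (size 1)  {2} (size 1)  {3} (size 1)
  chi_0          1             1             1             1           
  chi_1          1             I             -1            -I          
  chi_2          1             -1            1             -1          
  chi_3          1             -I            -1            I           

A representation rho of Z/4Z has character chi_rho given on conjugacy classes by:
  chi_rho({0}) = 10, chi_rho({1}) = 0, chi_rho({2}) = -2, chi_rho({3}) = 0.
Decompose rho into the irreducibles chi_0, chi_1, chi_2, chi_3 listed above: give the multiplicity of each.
Multiplicities: chi_0: 2, chi_1: 3, chi_2: 2, chi_3: 3.

Argument: Use <chi_rho, chi> = (1/|G|) sum_C |C| * chi_rho(C) * conj(chi(C)) with |G| = 4 for each irreducible chi in the table:
  <chi_rho, chi_0> = (1/4)[1*(10)*conj(1) + 1*(0)*conj(1) + 1*(-2)*conj(1) + 1*(0)*conj(1)]
      = (1/4)[(10) + (0) + (-2) + (0)] = 8/4 = 2
  <chi_rho, chi_1> = (1/4)[1*(10)*conj(1) + 1*(0)*conj(I) + 1*(-2)*conj(-1) + 1*(0)*conj(-I)]
      = (1/4)[(10) + (0) + (2) + (0)] = 12/4 = 3
  <chi_rho, chi_2> = (1/4)[1*(10)*conj(1) + 1*(0)*conj(-1) + 1*(-2)*conj(1) + 1*(0)*conj(-1)]
      = (1/4)[(10) + (0) + (-2) + (0)] = 8/4 = 2
  <chi_rho, chi_3> = (1/4)[1*(10)*conj(1) + 1*(0)*conj(-I) + 1*(-2)*conj(-1) + 1*(0)*conj(I)]
      = (1/4)[(10) + (0) + (2) + (0)] = 12/4 = 3
(Exp terms are combined using exp(i*s)*conj(exp(i*t)) = exp(i*(s-t)), and sums of them are collapsed using the identity that for every m > 1 the m distinct m-th roots of unity sum to 0, e.g. 1 + exp(2*I*pi/3) + exp(-2*I*pi/3) = 0.)
Dimension check: dim(rho) = sum (mult * dim) = 2*1 + 3*1 + 2*1 + 3*1 = 10 = chi_rho(e) = 10.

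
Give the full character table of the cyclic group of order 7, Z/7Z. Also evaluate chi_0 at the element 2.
Character table of Z/7Z (irreps indexed chi_0,...,chi_6 with chi_k(m) = zeta_7^(k*m), zeta_7 = exp(2*pi*i/7)):
  irrep \ class  {0} (size 1)  {1} (size 1)    {2} (size 1)    {3} (size 1)    {4} (size 1)    {5} (size 1)    {6} (size 1)  
  chi_0          1             1               1               1               1               1               1             
  chi_1          1             exp(2*I*pi/7)   exp(4*I*pi/7)   exp(6*I*pi/7)   exp(-6*I*pi/7)  exp(-4*I*pi/7)  exp(-2*I*pi/7)
  chi_2          1             exp(4*I*pi/7)   exp(-6*I*pi/7)  exp(-2*I*pi/7)  exp(2*I*pi/7)   exp(6*I*pi/7)   exp(-4*I*pi/7)
  chi_3          1             exp(6*I*pi/7)   exp(-2*I*pi/7)  exp(4*I*pi/7)   exp(-4*I*pi/7)  exp(2*I*pi/7)   exp(-6*I*pi/7)
  chi_4          1             exp(-6*I*pi/7)  exp(2*I*pi/7)   exp(-4*I*pi/7)  exp(4*I*pi/7)   exp(-2*I*pi/7)  exp(6*I*pi/7) 
  chi_5          1             exp(-4*I*pi/7)  exp(6*I*pi/7)   exp(2*I*pi/7)   exp(-2*I*pi/7)  exp(-6*I*pi/7)  exp(4*I*pi/7) 
  chi_6          1             exp(-2*I*pi/7)  exp(-4*I*pi/7)  exp(-6*I*pi/7)  exp(6*I*pi/7)   exp(4*I*pi/7)   exp(2*I*pi/7) 

Spot check: chi_0(2) = zeta_7^(0*2) = zeta_7^0 = 1.

Derivation: Z/7Z is abelian, so all 7 irreducible complex representations are 1-dimensional. They are given by chi_k(m) = zeta_7^(k*m) for k = 0,...,6. Row orthogonality: sum_m chi_k(m) conj(chi_l(m)) = 7 * [k = l].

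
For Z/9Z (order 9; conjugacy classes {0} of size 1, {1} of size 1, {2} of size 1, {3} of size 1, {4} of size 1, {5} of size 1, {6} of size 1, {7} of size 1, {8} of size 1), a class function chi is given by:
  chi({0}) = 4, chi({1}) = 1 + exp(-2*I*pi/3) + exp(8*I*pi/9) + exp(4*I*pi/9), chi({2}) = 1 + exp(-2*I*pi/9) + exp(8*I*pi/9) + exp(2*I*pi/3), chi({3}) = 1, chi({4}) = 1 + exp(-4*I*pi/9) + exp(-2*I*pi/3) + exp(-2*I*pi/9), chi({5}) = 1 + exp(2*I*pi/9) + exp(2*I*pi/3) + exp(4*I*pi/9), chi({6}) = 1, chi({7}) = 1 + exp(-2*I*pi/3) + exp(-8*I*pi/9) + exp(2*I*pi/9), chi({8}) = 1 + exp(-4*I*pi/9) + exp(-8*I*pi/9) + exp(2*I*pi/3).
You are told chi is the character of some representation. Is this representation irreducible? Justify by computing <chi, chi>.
Not irreducible (reducible): <chi, chi> = 4 > 1.

<chi, chi> = (1/|G|) sum_C |C| * |chi(C)|^2 = (1/9)[1*|4|^2 + 1*|1 + exp(-2*I*pi/3) + exp(8*I*pi/9) + exp(4*I*pi/9)|^2 + 1*|1 + exp(-2*I*pi/9) + exp(8*I*pi/9) + exp(2*I*pi/3)|^2 + 1*|1|^2 + 1*|1 + exp(-4*I*pi/9) + exp(-2*I*pi/3) + exp(-2*I*pi/9)|^2 + 1*|1 + exp(2*I*pi/9) + exp(2*I*pi/3) + exp(4*I*pi/9)|^2 + 1*|1|^2 + 1*|1 + exp(-2*I*pi/3) + exp(-8*I*pi/9) + exp(2*I*pi/9)|^2 + 1*|1 + exp(-4*I*pi/9) + exp(-8*I*pi/9) + exp(2*I*pi/3)|^2]
  = (1/9)[(16) + (4 + 3*exp(-4*I*pi/9) + exp(-2*I*pi/3) + 2*exp(-8*I*pi/9) + 2*exp(8*I*pi/9) + exp(2*I*pi/3) + 3*exp(4*I*pi/9)) + (4 + 2*exp(-2*I*pi/9) + 3*exp(-8*I*pi/9) + exp(-2*I*pi/3) + exp(2*I*pi/3) + 3*exp(8*I*pi/9) + 2*exp(2*I*pi/9)) + (1) + (4 + 2*exp(-4*I*pi/9) + 3*exp(-2*I*pi/9) + exp(-2*I*pi/3) + exp(2*I*pi/3) + 3*exp(2*I*pi/9) + 2*exp(4*I*pi/9)) + (4 + 2*exp(-4*I*pi/9) + 3*exp(-2*I*pi/9) + exp(-2*I*pi/3) + exp(2*I*pi/3) + 3*exp(2*I*pi/9) + 2*exp(4*I*pi/9)) + (1) + (4 + 2*exp(-2*I*pi/9) + 3*exp(-8*I*pi/9) + exp(-2*I*pi/3) + exp(2*I*pi/3) + 3*exp(8*I*pi/9) + 2*exp(2*I*pi/9)) + (4 + 3*exp(-4*I*pi/9) + exp(-2*I*pi/3) + 2*exp(-8*I*pi/9) + 2*exp(8*I*pi/9) + exp(2*I*pi/3) + 3*exp(4*I*pi/9))] = 36/9 = 4.
(Exp terms are combined using exp(i*s)*conj(exp(i*t)) = exp(i*(s-t)), and sums of them are collapsed using the identity that for every m > 1 the m distinct m-th roots of unity sum to 0, e.g. 1 + exp(2*I*pi/3) + exp(-2*I*pi/3) = 0.)
A character is irreducible iff <chi, chi> = 1, so this representation is reducible.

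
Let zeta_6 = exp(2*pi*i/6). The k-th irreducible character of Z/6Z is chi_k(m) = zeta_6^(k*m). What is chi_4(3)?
chi_4(3) = zeta_6^12 = 1

Justification: chi_4(3) = zeta_6^(4*3) = zeta_6^12. Since zeta_6^6 = 1, this equals zeta_6^0 = exp(2*pi*i*0/6) = 1.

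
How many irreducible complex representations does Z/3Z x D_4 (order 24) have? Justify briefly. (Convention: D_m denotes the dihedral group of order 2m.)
15

Justification: The number of irreducible complex representations of a finite group equals its number of conjugacy classes. For a direct product, #classes(G x H) = #classes(G) * #classes(H). Z/3Z has 3 classes (abelian), D_4 has 5 classes, so 3 * 5 = 15, so Z/3Z x D_4 (order 24) has exactly 15 irreducible complex representations.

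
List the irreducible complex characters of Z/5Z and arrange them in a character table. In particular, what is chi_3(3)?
Character table of Z/5Z (irreps indexed chi_0,...,chi_4 with chi_k(m) = zeta_5^(k*m), zeta_5 = exp(2*pi*i/5)):
  irrep \ class  {0} (size 1)  {1} (size 1)    {2} (size 1)    {3} (size 1)    {4} (size 1)  
  chi_0          1             1               1               1               1             
  chi_1          1             exp(2*I*pi/5)   exp(4*I*pi/5)   exp(-4*I*pi/5)  exp(-2*I*pi/5)
  chi_2          1             exp(4*I*pi/5)   exp(-2*I*pi/5)  exp(2*I*pi/5)   exp(-4*I*pi/5)
  chi_3          1             exp(-4*I*pi/5)  exp(2*I*pi/5)   exp(-2*I*pi/5)  exp(4*I*pi/5) 
  chi_4          1             exp(-2*I*pi/5)  exp(-4*I*pi/5)  exp(4*I*pi/5)   exp(2*I*pi/5) 

Spot check: chi_3(3) = zeta_5^(3*3) = zeta_5^9 = exp(-2*I*pi/5).

Details: Z/5Z is abelian, so all 5 irreducible complex representations are 1-dimensional. They are given by chi_k(m) = zeta_5^(k*m) for k = 0,...,4. Row orthogonality: sum_m chi_k(m) conj(chi_l(m)) = 5 * [k = l].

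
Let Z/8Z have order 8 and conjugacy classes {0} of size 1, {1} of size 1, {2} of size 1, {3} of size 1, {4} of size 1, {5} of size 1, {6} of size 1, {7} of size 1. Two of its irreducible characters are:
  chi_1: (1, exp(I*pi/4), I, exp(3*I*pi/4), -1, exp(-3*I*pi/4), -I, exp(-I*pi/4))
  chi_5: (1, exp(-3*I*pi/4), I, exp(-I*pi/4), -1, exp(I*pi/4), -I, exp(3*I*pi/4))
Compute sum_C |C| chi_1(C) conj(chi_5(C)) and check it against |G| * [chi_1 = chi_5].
Sum = 0; so <chi_1, chi_5> = 0 (distinct irreducibles are orthogonal).

Details: Compute term by term over conjugacy classes (|C| * chi_1(C) * conj(chi_5(C))):
  1*(1)*conj(1) + 1*(exp(I*pi/4))*conj(exp(-3*I*pi/4)) + 1*(I)*conj(I) + 1*(exp(3*I*pi/4))*conj(exp(-I*pi/4)) + 1*(-1)*conj(-1) + 1*(exp(-3*I*pi/4))*conj(exp(I*pi/4)) + 1*(-I)*conj(-I) + 1*(exp(-I*pi/4))*conj(exp(3*I*pi/4))
  = (1) + (-1) + (1) + (-1) + (1) + (-1) + (1) + (-1)
  = 0.
(Exp terms are combined using exp(i*s)*conj(exp(i*t)) = exp(i*(s-t)), and sums of them are collapsed using the identity that for every m > 1 the m distinct m-th roots of unity sum to 0, e.g. 1 + exp(2*I*pi/3) + exp(-2*I*pi/3) = 0.)
Dividing by |G| = 8 gives 0/8 = 0, matching the row-orthogonality relation <chi_1, chi_5> = [chi_1 = chi_5].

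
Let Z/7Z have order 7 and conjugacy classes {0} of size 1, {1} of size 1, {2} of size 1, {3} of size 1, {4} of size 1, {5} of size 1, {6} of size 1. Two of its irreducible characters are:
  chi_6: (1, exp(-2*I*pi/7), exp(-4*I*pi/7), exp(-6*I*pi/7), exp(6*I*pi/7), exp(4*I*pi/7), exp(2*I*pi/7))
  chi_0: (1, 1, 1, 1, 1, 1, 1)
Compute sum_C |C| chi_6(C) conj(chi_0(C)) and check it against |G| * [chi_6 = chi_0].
Sum = 0; so <chi_6, chi_0> = 0 (distinct irreducibles are orthogonal).

Argument: Compute term by term over conjugacy classes (|C| * chi_6(C) * conj(chi_0(C))):
  1*(1)*conj(1) + 1*(exp(-2*I*pi/7))*conj(1) + 1*(exp(-4*I*pi/7))*conj(1) + 1*(exp(-6*I*pi/7))*conj(1) + 1*(exp(6*I*pi/7))*conj(1) + 1*(exp(4*I*pi/7))*conj(1) + 1*(exp(2*I*pi/7))*conj(1)
  = (1) + (exp(-2*I*pi/7)) + (exp(-4*I*pi/7)) + (exp(-6*I*pi/7)) + (exp(6*I*pi/7)) + (exp(4*I*pi/7)) + (exp(2*I*pi/7))
  = 0.
(Exp terms are combined using exp(i*s)*conj(exp(i*t)) = exp(i*(s-t)), and sums of them are collapsed using the identity that for every m > 1 the m distinct m-th roots of unity sum to 0, e.g. 1 + exp(2*I*pi/3) + exp(-2*I*pi/3) = 0.)
Dividing by |G| = 7 gives 0/7 = 0, matching the row-orthogonality relation <chi_6, chi_0> = [chi_6 = chi_0].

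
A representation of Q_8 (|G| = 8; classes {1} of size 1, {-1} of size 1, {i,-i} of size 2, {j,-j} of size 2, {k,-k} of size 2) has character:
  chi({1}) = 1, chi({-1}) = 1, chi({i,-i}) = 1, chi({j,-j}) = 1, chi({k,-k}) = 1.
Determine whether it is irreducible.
Irreducible: <chi, chi> = 1.

Proof sketch: <chi, chi> = (1/|G|) sum_C |C| * |chi(C)|^2 = (1/8)[1*|1|^2 + 1*|1|^2 + 2*|1|^2 + 2*|1|^2 + 2*|1|^2]
  = (1/8)[(1) + (1) + (2) + (2) + (2)] = 8/8 = 1.
A character is irreducible iff <chi, chi> = 1, so this representation is irreducible.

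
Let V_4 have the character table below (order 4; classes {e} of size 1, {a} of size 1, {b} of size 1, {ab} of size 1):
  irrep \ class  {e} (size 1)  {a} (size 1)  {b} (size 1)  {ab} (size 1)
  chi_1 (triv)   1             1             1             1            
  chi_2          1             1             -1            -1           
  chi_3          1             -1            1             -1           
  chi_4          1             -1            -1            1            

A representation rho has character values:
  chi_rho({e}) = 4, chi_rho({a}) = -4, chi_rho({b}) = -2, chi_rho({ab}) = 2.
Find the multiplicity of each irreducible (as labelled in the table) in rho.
Multiplicities: chi_1: 0, chi_2: 0, chi_3: 1, chi_4: 3.

Why: Use <chi_rho, chi> = (1/|G|) sum_C |C| * chi_rho(C) * conj(chi(C)) with |G| = 4 for each irreducible chi in the table:
  <chi_rho, chi_1> = (1/4)[1*(4)*conj(1) + 1*(-4)*conj(1) + 1*(-2)*conj(1) + 1*(2)*conj(1)]
      = (1/4)[(4) + (-4) + (-2) + (2)] = 0/4 = 0
  <chi_rho, chi_2> = (1/4)[1*(4)*conj(1) + 1*(-4)*conj(1) + 1*(-2)*conj(-1) + 1*(2)*conj(-1)]
      = (1/4)[(4) + (-4) + (2) + (-2)] = 0/4 = 0
  <chi_rho, chi_3> = (1/4)[1*(4)*conj(1) + 1*(-4)*conj(-1) + 1*(-2)*conj(1) + 1*(2)*conj(-1)]
      = (1/4)[(4) + (4) + (-2) + (-2)] = 4/4 = 1
  <chi_rho, chi_4> = (1/4)[1*(4)*conj(1) + 1*(-4)*conj(-1) + 1*(-2)*conj(-1) + 1*(2)*conj(1)]
      = (1/4)[(4) + (4) + (2) + (2)] = 12/4 = 3
Dimension check: dim(rho) = sum (mult * dim) = 0*1 + 0*1 + 1*1 + 3*1 = 4 = chi_rho(e) = 4.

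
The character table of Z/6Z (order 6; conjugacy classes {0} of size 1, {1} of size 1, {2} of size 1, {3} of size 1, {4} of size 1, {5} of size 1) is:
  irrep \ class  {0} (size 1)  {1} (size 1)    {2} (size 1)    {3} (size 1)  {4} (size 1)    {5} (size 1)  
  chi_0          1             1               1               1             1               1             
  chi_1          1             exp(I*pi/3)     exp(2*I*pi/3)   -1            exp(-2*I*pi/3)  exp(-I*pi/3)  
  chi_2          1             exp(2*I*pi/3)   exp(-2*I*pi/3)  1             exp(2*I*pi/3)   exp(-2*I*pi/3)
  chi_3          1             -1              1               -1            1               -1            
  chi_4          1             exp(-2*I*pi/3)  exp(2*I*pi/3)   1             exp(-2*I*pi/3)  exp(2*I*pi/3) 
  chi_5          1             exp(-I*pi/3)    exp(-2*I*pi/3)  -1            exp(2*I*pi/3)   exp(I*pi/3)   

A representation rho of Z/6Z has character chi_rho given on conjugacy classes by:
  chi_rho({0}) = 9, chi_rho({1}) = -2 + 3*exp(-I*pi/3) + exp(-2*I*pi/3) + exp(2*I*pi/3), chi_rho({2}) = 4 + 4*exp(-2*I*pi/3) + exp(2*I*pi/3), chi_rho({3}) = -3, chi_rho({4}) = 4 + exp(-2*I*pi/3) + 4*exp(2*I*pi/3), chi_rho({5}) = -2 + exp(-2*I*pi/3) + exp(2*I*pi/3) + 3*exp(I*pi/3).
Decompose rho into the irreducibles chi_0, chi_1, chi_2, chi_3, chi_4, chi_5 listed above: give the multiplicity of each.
Multiplicities: chi_0: 1, chi_1: 0, chi_2: 1, chi_3: 3, chi_4: 1, chi_5: 3.

Working: Use <chi_rho, chi> = (1/|G|) sum_C |C| * chi_rho(C) * conj(chi(C)) with |G| = 6 for each irreducible chi in the table:
  <chi_rho, chi_0> = (1/6)[1*(9)*conj(1) + 1*(-2 + 3*exp(-I*pi/3) + exp(-2*I*pi/3) + exp(2*I*pi/3))*conj(1) + 1*(4 + 4*exp(-2*I*pi/3) + exp(2*I*pi/3))*conj(1) + 1*(-3)*conj(1) + 1*(4 + exp(-2*I*pi/3) + 4*exp(2*I*pi/3))*conj(1) + 1*(-2 + exp(-2*I*pi/3) + exp(2*I*pi/3) + 3*exp(I*pi/3))*conj(1)]
      = (1/6)[(9) + (-2 + 3*exp(-I*pi/3) + exp(-2*I*pi/3) + exp(2*I*pi/3)) + (4 + 4*exp(-2*I*pi/3) + exp(2*I*pi/3)) + (-3) + (4 + exp(-2*I*pi/3) + 4*exp(2*I*pi/3)) + (-2 + exp(-2*I*pi/3) + exp(2*I*pi/3) + 3*exp(I*pi/3))] = 6/6 = 1
  <chi_rho, chi_1> = (1/6)[1*(9)*conj(1) + 1*(-2 + 3*exp(-I*pi/3) + exp(-2*I*pi/3) + exp(2*I*pi/3))*conj(exp(I*pi/3)) + 1*(4 + 4*exp(-2*I*pi/3) + exp(2*I*pi/3))*conj(exp(2*I*pi/3)) + 1*(-3)*conj(-1) + 1*(4 + exp(-2*I*pi/3) + 4*exp(2*I*pi/3))*conj(exp(-2*I*pi/3)) + 1*(-2 + exp(-2*I*pi/3) + exp(2*I*pi/3) + 3*exp(I*pi/3))*conj(exp(-I*pi/3))]
      = (1/6)[(9) + (-3) + (-3) + (3) + (-3) + (-3)] = 0/6 = 0
  <chi_rho, chi_2> = (1/6)[1*(9)*conj(1) + 1*(-2 + 3*exp(-I*pi/3) + exp(-2*I*pi/3) + exp(2*I*pi/3))*conj(exp(2*I*pi/3)) + 1*(4 + 4*exp(-2*I*pi/3) + exp(2*I*pi/3))*conj(exp(-2*I*pi/3)) + 1*(-3)*conj(1) + 1*(4 + exp(-2*I*pi/3) + 4*exp(2*I*pi/3))*conj(exp(2*I*pi/3)) + 1*(-2 + exp(-2*I*pi/3) + exp(2*I*pi/3) + 3*exp(I*pi/3))*conj(exp(-2*I*pi/3))]
      = (1/6)[(9) + (-2 + exp(2*I*pi/3) - 2*exp(-2*I*pi/3)) + (4 + exp(-2*I*pi/3) + 4*exp(2*I*pi/3)) + (-3) + (4 + 4*exp(-2*I*pi/3) + exp(2*I*pi/3)) + (-2 - 2*exp(2*I*pi/3) + exp(-2*I*pi/3))] = 6/6 = 1
  <chi_rho, chi_3> = (1/6)[1*(9)*conj(1) + 1*(-2 + 3*exp(-I*pi/3) + exp(-2*I*pi/3) + exp(2*I*pi/3))*conj(-1) + 1*(4 + 4*exp(-2*I*pi/3) + exp(2*I*pi/3))*conj(1) + 1*(-3)*conj(-1) + 1*(4 + exp(-2*I*pi/3) + 4*exp(2*I*pi/3))*conj(1) + 1*(-2 + exp(-2*I*pi/3) + exp(2*I*pi/3) + 3*exp(I*pi/3))*conj(-1)]
      = (1/6)[(9) + (2 - exp(2*I*pi/3) - exp(-2*I*pi/3) - 3*exp(-I*pi/3)) + (4 + 4*exp(-2*I*pi/3) + exp(2*I*pi/3)) + (3) + (4 + exp(-2*I*pi/3) + 4*exp(2*I*pi/3)) + (2 - 3*exp(I*pi/3) - exp(2*I*pi/3) - exp(-2*I*pi/3))] = 18/6 = 3
  <chi_rho, chi_4> = (1/6)[1*(9)*conj(1) + 1*(-2 + 3*exp(-I*pi/3) + exp(-2*I*pi/3) + exp(2*I*pi/3))*conj(exp(-2*I*pi/3)) + 1*(4 + 4*exp(-2*I*pi/3) + exp(2*I*pi/3))*conj(exp(2*I*pi/3)) + 1*(-3)*conj(1) + 1*(4 + exp(-2*I*pi/3) + 4*exp(2*I*pi/3))*conj(exp(-2*I*pi/3)) + 1*(-2 + exp(-2*I*pi/3) + exp(2*I*pi/3) + 3*exp(I*pi/3))*conj(exp(2*I*pi/3))]
      = (1/6)[(9) + (3) + (-3) + (-3) + (-3) + (3)] = 6/6 = 1
  <chi_rho, chi_5> = (1/6)[1*(9)*conj(1) + 1*(-2 + 3*exp(-I*pi/3) + exp(-2*I*pi/3) + exp(2*I*pi/3))*conj(exp(-I*pi/3)) + 1*(4 + 4*exp(-2*I*pi/3) + exp(2*I*pi/3))*conj(exp(-2*I*pi/3)) + 1*(-3)*conj(-1) + 1*(4 + exp(-2*I*pi/3) + 4*exp(2*I*pi/3))*conj(exp(2*I*pi/3)) + 1*(-2 + exp(-2*I*pi/3) + exp(2*I*pi/3) + 3*exp(I*pi/3))*conj(exp(I*pi/3))]
      = (1/6)[(9) + (2 - 2*exp(I*pi/3) + exp(-I*pi/3)) + (4 + exp(-2*I*pi/3) + 4*exp(2*I*pi/3)) + (3) + (4 + 4*exp(-2*I*pi/3) + exp(2*I*pi/3)) + (2 + exp(I*pi/3) - 2*exp(-I*pi/3))] = 18/6 = 3
(Exp terms are combined using exp(i*s)*conj(exp(i*t)) = exp(i*(s-t)), and sums of them are collapsed using the identity that for every m > 1 the m distinct m-th roots of unity sum to 0, e.g. 1 + exp(2*I*pi/3) + exp(-2*I*pi/3) = 0.)
Dimension check: dim(rho) = sum (mult * dim) = 1*1 + 0*1 + 1*1 + 3*1 + 1*1 + 3*1 = 9 = chi_rho(e) = 9.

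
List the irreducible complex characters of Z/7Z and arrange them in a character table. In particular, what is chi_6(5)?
Character table of Z/7Z (irreps indexed chi_0,...,chi_6 with chi_k(m) = zeta_7^(k*m), zeta_7 = exp(2*pi*i/7)):
  irrep \ class  {0} (size 1)  {1} (size 1)    {2} (size 1)    {3} (size 1)    {4} (size 1)    {5} (size 1)    {6} (size 1)  
  chi_0          1             1               1               1               1               1               1             
  chi_1          1             exp(2*I*pi/7)   exp(4*I*pi/7)   exp(6*I*pi/7)   exp(-6*I*pi/7)  exp(-4*I*pi/7)  exp(-2*I*pi/7)
  chi_2          1             exp(4*I*pi/7)   exp(-6*I*pi/7)  exp(-2*I*pi/7)  exp(2*I*pi/7)   exp(6*I*pi/7)   exp(-4*I*pi/7)
  chi_3          1             exp(6*I*pi/7)   exp(-2*I*pi/7)  exp(4*I*pi/7)   exp(-4*I*pi/7)  exp(2*I*pi/7)   exp(-6*I*pi/7)
  chi_4          1             exp(-6*I*pi/7)  exp(2*I*pi/7)   exp(-4*I*pi/7)  exp(4*I*pi/7)   exp(-2*I*pi/7)  exp(6*I*pi/7) 
  chi_5          1             exp(-4*I*pi/7)  exp(6*I*pi/7)   exp(2*I*pi/7)   exp(-2*I*pi/7)  exp(-6*I*pi/7)  exp(4*I*pi/7) 
  chi_6          1             exp(-2*I*pi/7)  exp(-4*I*pi/7)  exp(-6*I*pi/7)  exp(6*I*pi/7)   exp(4*I*pi/7)   exp(2*I*pi/7) 

Spot check: chi_6(5) = zeta_7^(6*5) = zeta_7^30 = exp(4*I*pi/7).

Explanation: Z/7Z is abelian, so all 7 irreducible complex representations are 1-dimensional. They are given by chi_k(m) = zeta_7^(k*m) for k = 0,...,6. Row orthogonality: sum_m chi_k(m) conj(chi_l(m)) = 7 * [k = l].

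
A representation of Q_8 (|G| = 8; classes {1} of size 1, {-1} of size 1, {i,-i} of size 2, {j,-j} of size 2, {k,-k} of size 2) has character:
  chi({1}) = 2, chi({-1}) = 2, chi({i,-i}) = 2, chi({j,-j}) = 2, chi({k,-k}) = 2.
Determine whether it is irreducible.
Not irreducible (reducible): <chi, chi> = 4 > 1.

Reasoning: <chi, chi> = (1/|G|) sum_C |C| * |chi(C)|^2 = (1/8)[1*|2|^2 + 1*|2|^2 + 2*|2|^2 + 2*|2|^2 + 2*|2|^2]
  = (1/8)[(4) + (4) + (8) + (8) + (8)] = 32/8 = 4.
A character is irreducible iff <chi, chi> = 1, so this representation is reducible.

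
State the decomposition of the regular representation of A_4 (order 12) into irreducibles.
Each irreducible V_i of dimension d_i appears with multiplicity d_i, i.e. rho_reg = (direct sum over all irreducibles V_i) d_i V_i. The irreducible dimensions for A_4 are 1, 1, 1, 3: 3 irreducibles of dimension 1, each with multiplicity 1; 1 irreducible of dimension 3, with multiplicity 3. Total dimension 3*1*1 + 1*3*3 = 12 = |G|.

Explanation: General theorem: in the regular representation of a finite group G, each irreducible appears with multiplicity equal to its dimension. Check: dim(rho_reg) = sum d_i^2 = 1 + 1 + 1 + 9 = 12 = |G|.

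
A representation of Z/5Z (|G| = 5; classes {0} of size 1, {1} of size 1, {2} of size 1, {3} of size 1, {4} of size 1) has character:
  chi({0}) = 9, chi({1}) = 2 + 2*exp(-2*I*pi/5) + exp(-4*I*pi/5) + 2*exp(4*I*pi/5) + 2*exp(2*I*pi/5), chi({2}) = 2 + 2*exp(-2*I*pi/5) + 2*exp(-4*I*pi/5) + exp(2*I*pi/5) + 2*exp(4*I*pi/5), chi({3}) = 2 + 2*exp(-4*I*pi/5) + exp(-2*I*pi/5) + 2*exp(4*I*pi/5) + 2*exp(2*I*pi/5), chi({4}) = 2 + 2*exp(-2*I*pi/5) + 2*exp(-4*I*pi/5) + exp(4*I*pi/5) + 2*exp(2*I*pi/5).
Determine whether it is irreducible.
Not irreducible (reducible): <chi, chi> = 17 > 1.

Reasoning: <chi, chi> = (1/|G|) sum_C |C| * |chi(C)|^2 = (1/5)[1*|9|^2 + 1*|2 + 2*exp(-2*I*pi/5) + exp(-4*I*pi/5) + 2*exp(4*I*pi/5) + 2*exp(2*I*pi/5)|^2 + 1*|2 + 2*exp(-2*I*pi/5) + 2*exp(-4*I*pi/5) + exp(2*I*pi/5) + 2*exp(4*I*pi/5)|^2 + 1*|2 + 2*exp(-4*I*pi/5) + exp(-2*I*pi/5) + 2*exp(4*I*pi/5) + 2*exp(2*I*pi/5)|^2 + 1*|2 + 2*exp(-2*I*pi/5) + 2*exp(-4*I*pi/5) + exp(4*I*pi/5) + 2*exp(2*I*pi/5)|^2]
  = (1/5)[(81) + (1) + (1) + (1) + (1)] = 85/5 = 17.
(Exp terms are combined using exp(i*s)*conj(exp(i*t)) = exp(i*(s-t)), and sums of them are collapsed using the identity that for every m > 1 the m distinct m-th roots of unity sum to 0, e.g. 1 + exp(2*I*pi/3) + exp(-2*I*pi/3) = 0.)
A character is irreducible iff <chi, chi> = 1, so this representation is reducible.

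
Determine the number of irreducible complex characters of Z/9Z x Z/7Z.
63

Reasoning: The number of irreducible complex representations of a finite group equals its number of conjugacy classes. Z/9Z x Z/7Z is abelian of order 63, so every element is its own conjugacy class: 63 classes, so Z/9Z x Z/7Z (order 63) has exactly 63 irreducible complex representations.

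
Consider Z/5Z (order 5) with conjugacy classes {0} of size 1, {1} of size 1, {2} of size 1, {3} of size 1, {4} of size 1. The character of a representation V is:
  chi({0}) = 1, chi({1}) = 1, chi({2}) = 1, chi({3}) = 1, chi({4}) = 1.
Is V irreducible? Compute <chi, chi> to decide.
Irreducible: <chi, chi> = 1.

Reasoning: <chi, chi> = (1/|G|) sum_C |C| * |chi(C)|^2 = (1/5)[1*|1|^2 + 1*|1|^2 + 1*|1|^2 + 1*|1|^2 + 1*|1|^2]
  = (1/5)[(1) + (1) + (1) + (1) + (1)] = 5/5 = 1.
(Exp terms are combined using exp(i*s)*conj(exp(i*t)) = exp(i*(s-t)), and sums of them are collapsed using the identity that for every m > 1 the m distinct m-th roots of unity sum to 0, e.g. 1 + exp(2*I*pi/3) + exp(-2*I*pi/3) = 0.)
A character is irreducible iff <chi, chi> = 1, so this representation is irreducible.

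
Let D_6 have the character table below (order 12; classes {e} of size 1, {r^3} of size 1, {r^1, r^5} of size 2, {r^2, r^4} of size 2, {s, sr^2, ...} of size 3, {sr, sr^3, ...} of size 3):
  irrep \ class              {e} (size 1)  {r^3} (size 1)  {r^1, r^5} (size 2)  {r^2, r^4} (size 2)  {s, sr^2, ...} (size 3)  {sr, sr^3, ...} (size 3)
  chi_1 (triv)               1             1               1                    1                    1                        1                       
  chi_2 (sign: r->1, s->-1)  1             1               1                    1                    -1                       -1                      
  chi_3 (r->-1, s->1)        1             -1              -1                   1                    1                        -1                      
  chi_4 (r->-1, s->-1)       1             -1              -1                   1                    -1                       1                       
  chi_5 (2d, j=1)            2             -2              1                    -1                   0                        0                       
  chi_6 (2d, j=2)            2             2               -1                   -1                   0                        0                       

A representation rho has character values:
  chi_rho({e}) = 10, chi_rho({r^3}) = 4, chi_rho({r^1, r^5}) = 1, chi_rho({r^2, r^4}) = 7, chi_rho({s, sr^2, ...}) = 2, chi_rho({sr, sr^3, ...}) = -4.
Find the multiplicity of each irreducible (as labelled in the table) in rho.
Multiplicities: chi_1: 2, chi_2: 3, chi_3: 3, chi_4: 0, chi_5: 0, chi_6: 1.

Argument: Use <chi_rho, chi> = (1/|G|) sum_C |C| * chi_rho(C) * conj(chi(C)) with |G| = 12 for each irreducible chi in the table:
  <chi_rho, chi_1> = (1/12)[1*(10)*conj(1) + 1*(4)*conj(1) + 2*(1)*conj(1) + 2*(7)*conj(1) + 3*(2)*conj(1) + 3*(-4)*conj(1)]
      = (1/12)[(10) + (4) + (2) + (14) + (6) + (-12)] = 24/12 = 2
  <chi_rho, chi_2> = (1/12)[1*(10)*conj(1) + 1*(4)*conj(1) + 2*(1)*conj(1) + 2*(7)*conj(1) + 3*(2)*conj(-1) + 3*(-4)*conj(-1)]
      = (1/12)[(10) + (4) + (2) + (14) + (-6) + (12)] = 36/12 = 3
  <chi_rho, chi_3> = (1/12)[1*(10)*conj(1) + 1*(4)*conj(-1) + 2*(1)*conj(-1) + 2*(7)*conj(1) + 3*(2)*conj(1) + 3*(-4)*conj(-1)]
      = (1/12)[(10) + (-4) + (-2) + (14) + (6) + (12)] = 36/12 = 3
  <chi_rho, chi_4> = (1/12)[1*(10)*conj(1) + 1*(4)*conj(-1) + 2*(1)*conj(-1) + 2*(7)*conj(1) + 3*(2)*conj(-1) + 3*(-4)*conj(1)]
      = (1/12)[(10) + (-4) + (-2) + (14) + (-6) + (-12)] = 0/12 = 0
  <chi_rho, chi_5> = (1/12)[1*(10)*conj(2) + 1*(4)*conj(-2) + 2*(1)*conj(1) + 2*(7)*conj(-1) + 3*(2)*conj(0) + 3*(-4)*conj(0)]
      = (1/12)[(20) + (-8) + (2) + (-14) + (0) + (0)] = 0/12 = 0
  <chi_rho, chi_6> = (1/12)[1*(10)*conj(2) + 1*(4)*conj(2) + 2*(1)*conj(-1) + 2*(7)*conj(-1) + 3*(2)*conj(0) + 3*(-4)*conj(0)]
      = (1/12)[(20) + (8) + (-2) + (-14) + (0) + (0)] = 12/12 = 1
Dimension check: dim(rho) = sum (mult * dim) = 2*1 + 3*1 + 3*1 + 0*1 + 0*2 + 1*2 = 10 = chi_rho(e) = 10.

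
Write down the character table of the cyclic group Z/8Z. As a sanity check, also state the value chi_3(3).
Character table of Z/8Z (irreps indexed chi_0,...,chi_7 with chi_k(m) = zeta_8^(k*m), zeta_8 = exp(2*pi*i/8)):
  irrep \ class  {0} (size 1)  {1} (size 1)    {2} (size 1)  {3} (size 1)    {4} (size 1)  {5} (size 1)    {6} (size 1)  {7} (size 1)  
  chi_0          1             1               1             1               1             1               1             1             
  chi_1          1             exp(I*pi/4)     I             exp(3*I*pi/4)   -1            exp(-3*I*pi/4)  -I            exp(-I*pi/4)  
  chi_2          1             I               -1            -I              1             I               -1            -I            
  chi_3          1             exp(3*I*pi/4)   -I            exp(I*pi/4)     -1            exp(-I*pi/4)    I             exp(-3*I*pi/4)
  chi_4          1             -1              1             -1              1             -1              1             -1            
  chi_5          1             exp(-3*I*pi/4)  I             exp(-I*pi/4)    -1            exp(I*pi/4)     -I            exp(3*I*pi/4) 
  chi_6          1             -I              -1            I               1             -I              -1            I             
  chi_7          1             exp(-I*pi/4)    -I            exp(-3*I*pi/4)  -1            exp(3*I*pi/4)   I             exp(I*pi/4)   

Spot check: chi_3(3) = zeta_8^(3*3) = zeta_8^9 = exp(I*pi/4).

Why: Z/8Z is abelian, so all 8 irreducible complex representations are 1-dimensional. They are given by chi_k(m) = zeta_8^(k*m) for k = 0,...,7. Row orthogonality: sum_m chi_k(m) conj(chi_l(m)) = 8 * [k = l].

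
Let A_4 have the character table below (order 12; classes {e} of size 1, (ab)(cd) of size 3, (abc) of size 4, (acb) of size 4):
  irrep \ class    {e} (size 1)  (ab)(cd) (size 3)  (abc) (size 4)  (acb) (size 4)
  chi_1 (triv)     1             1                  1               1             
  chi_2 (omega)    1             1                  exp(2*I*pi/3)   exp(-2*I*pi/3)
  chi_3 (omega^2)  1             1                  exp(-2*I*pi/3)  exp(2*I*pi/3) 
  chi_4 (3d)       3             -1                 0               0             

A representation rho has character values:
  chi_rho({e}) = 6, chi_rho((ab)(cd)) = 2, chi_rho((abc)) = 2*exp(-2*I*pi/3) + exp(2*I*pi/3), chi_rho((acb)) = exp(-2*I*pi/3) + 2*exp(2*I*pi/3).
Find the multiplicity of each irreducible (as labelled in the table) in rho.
Multiplicities: chi_1: 0, chi_2: 1, chi_3: 2, chi_4: 1.

Derivation: Use <chi_rho, chi> = (1/|G|) sum_C |C| * chi_rho(C) * conj(chi(C)) with |G| = 12 for each irreducible chi in the table:
  <chi_rho, chi_1> = (1/12)[1*(6)*conj(1) + 3*(2)*conj(1) + 4*(2*exp(-2*I*pi/3) + exp(2*I*pi/3))*conj(1) + 4*(exp(-2*I*pi/3) + 2*exp(2*I*pi/3))*conj(1)]
      = (1/12)[(6) + (6) + (8*exp(-2*I*pi/3) + 4*exp(2*I*pi/3)) + (4*exp(-2*I*pi/3) + 8*exp(2*I*pi/3))] = 0/12 = 0
  <chi_rho, chi_2> = (1/12)[1*(6)*conj(1) + 3*(2)*conj(1) + 4*(2*exp(-2*I*pi/3) + exp(2*I*pi/3))*conj(exp(2*I*pi/3)) + 4*(exp(-2*I*pi/3) + 2*exp(2*I*pi/3))*conj(exp(-2*I*pi/3))]
      = (1/12)[(6) + (6) + (4 + 8*exp(2*I*pi/3)) + (4 + 8*exp(-2*I*pi/3))] = 12/12 = 1
  <chi_rho, chi_3> = (1/12)[1*(6)*conj(1) + 3*(2)*conj(1) + 4*(2*exp(-2*I*pi/3) + exp(2*I*pi/3))*conj(exp(-2*I*pi/3)) + 4*(exp(-2*I*pi/3) + 2*exp(2*I*pi/3))*conj(exp(2*I*pi/3))]
      = (1/12)[(6) + (6) + (8 + 4*exp(-2*I*pi/3)) + (8 + 4*exp(2*I*pi/3))] = 24/12 = 2
  <chi_rho, chi_4> = (1/12)[1*(6)*conj(3) + 3*(2)*conj(-1) + 4*(2*exp(-2*I*pi/3) + exp(2*I*pi/3))*conj(0) + 4*(exp(-2*I*pi/3) + 2*exp(2*I*pi/3))*conj(0)]
      = (1/12)[(18) + (-6) + (0) + (0)] = 12/12 = 1
(Exp terms are combined using exp(i*s)*conj(exp(i*t)) = exp(i*(s-t)), and sums of them are collapsed using the identity that for every m > 1 the m distinct m-th roots of unity sum to 0, e.g. 1 + exp(2*I*pi/3) + exp(-2*I*pi/3) = 0.)
Dimension check: dim(rho) = sum (mult * dim) = 0*1 + 1*1 + 2*1 + 1*3 = 6 = chi_rho(e) = 6.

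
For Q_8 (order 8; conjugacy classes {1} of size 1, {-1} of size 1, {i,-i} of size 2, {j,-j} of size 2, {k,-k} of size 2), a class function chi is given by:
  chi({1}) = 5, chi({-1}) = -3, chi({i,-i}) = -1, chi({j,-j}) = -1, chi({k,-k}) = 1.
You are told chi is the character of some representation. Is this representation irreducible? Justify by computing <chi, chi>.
Not irreducible (reducible): <chi, chi> = 5 > 1.

Explanation: <chi, chi> = (1/|G|) sum_C |C| * |chi(C)|^2 = (1/8)[1*|5|^2 + 1*|-3|^2 + 2*|-1|^2 + 2*|-1|^2 + 2*|1|^2]
  = (1/8)[(25) + (9) + (2) + (2) + (2)] = 40/8 = 5.
A character is irreducible iff <chi, chi> = 1, so this representation is reducible.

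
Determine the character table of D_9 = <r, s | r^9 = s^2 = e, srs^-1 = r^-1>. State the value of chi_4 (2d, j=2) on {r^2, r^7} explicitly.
Conjugacy classes: {e} of size 1, {r^1, r^8} of size 2, {r^2, r^7} of size 2, {r^3, r^6} of size 2, {r^4, r^5} of size 2, {s, sr, ..., sr^8} of size 9.
Character table:
  irrep \ class              {e} (size 1)  {r^1, r^8} (size 2)  {r^2, r^7} (size 2)  {r^3, r^6} (size 2)  {r^4, r^5} (size 2)  {s, sr, ..., sr^8} (size 9)
  chi_1 (triv)               1             1                    1                    1                    1                    1                          
  chi_2 (sign: r->1, s->-1)  1             1                    1                    1                    1                    -1                         
  chi_3 (2d, j=1)            2             2*cos(2*pi/9)        2*cos(4*pi/9)        -1                   -2*cos(pi/9)         0                          
  chi_4 (2d, j=2)            2             2*cos(4*pi/9)        -2*cos(pi/9)         -1                   2*cos(2*pi/9)        0                          
  chi_5 (2d, j=3)            2             -1                   -1                   2                    -1                   0                          
  chi_6 (2d, j=4)            2             -2*cos(pi/9)         2*cos(2*pi/9)        -1                   2*cos(4*pi/9)        0                          

Spot check: chi_4 (2d, j=2) on {r^2, r^7} = -2*cos(pi/9).

Solution. D_9 has order 2*9 = 18 with 6 conjugacy classes, hence 6 irreducibles. Sum of squared dims 1 + 1 + 4 + 4 + 4 + 4 = 18 = |G|. Linear characters come from the abelianisation; the 2-dimensional irreps have character r^k -> 2*cos(2*pi*j*k/9), reflections -> 0.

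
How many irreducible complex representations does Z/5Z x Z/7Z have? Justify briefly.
35

Derivation: The number of irreducible complex representations of a finite group equals its number of conjugacy classes. Z/5Z x Z/7Z is abelian of order 35, so every element is its own conjugacy class: 35 classes, so Z/5Z x Z/7Z (order 35) has exactly 35 irreducible complex representations.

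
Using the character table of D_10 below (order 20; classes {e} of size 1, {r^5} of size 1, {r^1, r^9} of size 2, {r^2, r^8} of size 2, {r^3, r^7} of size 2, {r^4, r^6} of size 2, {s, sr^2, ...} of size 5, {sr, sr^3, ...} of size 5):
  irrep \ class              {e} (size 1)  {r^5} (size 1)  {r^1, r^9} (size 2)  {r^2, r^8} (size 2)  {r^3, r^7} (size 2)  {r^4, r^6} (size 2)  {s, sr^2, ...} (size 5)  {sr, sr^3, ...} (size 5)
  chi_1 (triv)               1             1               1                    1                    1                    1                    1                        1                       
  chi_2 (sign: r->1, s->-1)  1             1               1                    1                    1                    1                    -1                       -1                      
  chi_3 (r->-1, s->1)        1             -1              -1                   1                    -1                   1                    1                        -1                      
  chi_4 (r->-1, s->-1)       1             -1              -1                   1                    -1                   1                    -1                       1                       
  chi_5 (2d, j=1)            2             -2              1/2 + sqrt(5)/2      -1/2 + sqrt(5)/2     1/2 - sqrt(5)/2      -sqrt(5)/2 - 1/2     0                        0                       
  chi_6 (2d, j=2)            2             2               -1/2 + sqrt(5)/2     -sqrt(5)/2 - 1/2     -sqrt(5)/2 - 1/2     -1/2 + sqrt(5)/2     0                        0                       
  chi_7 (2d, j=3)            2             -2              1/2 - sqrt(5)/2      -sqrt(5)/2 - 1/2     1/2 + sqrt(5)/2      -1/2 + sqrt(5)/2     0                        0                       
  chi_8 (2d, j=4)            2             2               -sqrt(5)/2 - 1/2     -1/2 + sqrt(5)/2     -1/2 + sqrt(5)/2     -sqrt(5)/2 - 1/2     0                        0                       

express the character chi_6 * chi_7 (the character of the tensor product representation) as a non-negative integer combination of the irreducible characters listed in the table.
chi_6 tensor chi_7 = chi_3 + chi_4 + chi_5 (all other irreducibles have multiplicity 0).

Argument: The character of a tensor product is the pointwise product (chi_6 * chi_7)(C) = chi_6(C) * chi_7(C):
  {e}: (2)*(2), {r^5}: (2)*(-2), {r^1, r^9}: (-1/2 + sqrt(5)/2)*(1/2 - sqrt(5)/2), {r^2, r^8}: (-sqrt(5)/2 - 1/2)*(-sqrt(5)/2 - 1/2), {r^3, r^7}: (-sqrt(5)/2 - 1/2)*(1/2 + sqrt(5)/2), {r^4, r^6}: (-1/2 + sqrt(5)/2)*(-1/2 + sqrt(5)/2), {s, sr^2, ...}: (0)*(0), {sr, sr^3, ...}: (0)*(0)
so (chi_6 * chi_7) takes values
  {e} -> 4, {r^5} -> -4, {r^1, r^9} -> -3/2 + sqrt(5)/2, {r^2, r^8} -> sqrt(5)/2 + 3/2, {r^3, r^7} -> -3/2 - sqrt(5)/2, {r^4, r^6} -> 3/2 - sqrt(5)/2, {s, sr^2, ...} -> 0, {sr, sr^3, ...} -> 0.
Now take the inner product of this character with each irreducible chi from the table, <chi_6*chi_7, chi> = (1/20) sum_C |C| (chi_6*chi_7)(C) conj(chi(C)):
  <chi_6*chi_7, chi_1> = (1/20)[1*(4)*conj(1) + 1*(-4)*conj(1) + 2*(-3/2 + sqrt(5)/2)*conj(1) + 2*(sqrt(5)/2 + 3/2)*conj(1) + 2*(-3/2 - sqrt(5)/2)*conj(1) + 2*(3/2 - sqrt(5)/2)*conj(1) + 5*(0)*conj(1) + 5*(0)*conj(1)]
      = (1/20)[(4) + (-4) + (-3 + sqrt(5)) + (sqrt(5) + 3) + (-3 - sqrt(5)) + (3 - sqrt(5)) + (0) + (0)] = 0/20 = 0
  <chi_6*chi_7, chi_2> = (1/20)[1*(4)*conj(1) + 1*(-4)*conj(1) + 2*(-3/2 + sqrt(5)/2)*conj(1) + 2*(sqrt(5)/2 + 3/2)*conj(1) + 2*(-3/2 - sqrt(5)/2)*conj(1) + 2*(3/2 - sqrt(5)/2)*conj(1) + 5*(0)*conj(-1) + 5*(0)*conj(-1)]
      = (1/20)[(4) + (-4) + (-3 + sqrt(5)) + (sqrt(5) + 3) + (-3 - sqrt(5)) + (3 - sqrt(5)) + (0) + (0)] = 0/20 = 0
  <chi_6*chi_7, chi_3> = (1/20)[1*(4)*conj(1) + 1*(-4)*conj(-1) + 2*(-3/2 + sqrt(5)/2)*conj(-1) + 2*(sqrt(5)/2 + 3/2)*conj(1) + 2*(-3/2 - sqrt(5)/2)*conj(-1) + 2*(3/2 - sqrt(5)/2)*conj(1) + 5*(0)*conj(1) + 5*(0)*conj(-1)]
      = (1/20)[(4) + (4) + (3 - sqrt(5)) + (sqrt(5) + 3) + (sqrt(5) + 3) + (3 - sqrt(5)) + (0) + (0)] = 20/20 = 1
  <chi_6*chi_7, chi_4> = (1/20)[1*(4)*conj(1) + 1*(-4)*conj(-1) + 2*(-3/2 + sqrt(5)/2)*conj(-1) + 2*(sqrt(5)/2 + 3/2)*conj(1) + 2*(-3/2 - sqrt(5)/2)*conj(-1) + 2*(3/2 - sqrt(5)/2)*conj(1) + 5*(0)*conj(-1) + 5*(0)*conj(1)]
      = (1/20)[(4) + (4) + (3 - sqrt(5)) + (sqrt(5) + 3) + (sqrt(5) + 3) + (3 - sqrt(5)) + (0) + (0)] = 20/20 = 1
  <chi_6*chi_7, chi_5> = (1/20)[1*(4)*conj(2) + 1*(-4)*conj(-2) + 2*(-3/2 + sqrt(5)/2)*conj(1/2 + sqrt(5)/2) + 2*(sqrt(5)/2 + 3/2)*conj(-1/2 + sqrt(5)/2) + 2*(-3/2 - sqrt(5)/2)*conj(1/2 - sqrt(5)/2) + 2*(3/2 - sqrt(5)/2)*conj(-sqrt(5)/2 - 1/2) + 5*(0)*conj(0) + 5*(0)*conj(0)]
      = (1/20)[(8) + (8) + (1 - sqrt(5)) + (1 + sqrt(5)) + (1 + sqrt(5)) + (1 - sqrt(5)) + (0) + (0)] = 20/20 = 1
  <chi_6*chi_7, chi_6> = (1/20)[1*(4)*conj(2) + 1*(-4)*conj(2) + 2*(-3/2 + sqrt(5)/2)*conj(-1/2 + sqrt(5)/2) + 2*(sqrt(5)/2 + 3/2)*conj(-sqrt(5)/2 - 1/2) + 2*(-3/2 - sqrt(5)/2)*conj(-sqrt(5)/2 - 1/2) + 2*(3/2 - sqrt(5)/2)*conj(-1/2 + sqrt(5)/2) + 5*(0)*conj(0) + 5*(0)*conj(0)]
      = (1/20)[(8) + (-8) + (4 - 2*sqrt(5)) + (-2*sqrt(5) - 4) + (4 + 2*sqrt(5)) + (-4 + 2*sqrt(5)) + (0) + (0)] = 0/20 = 0
  <chi_6*chi_7, chi_7> = (1/20)[1*(4)*conj(2) + 1*(-4)*conj(-2) + 2*(-3/2 + sqrt(5)/2)*conj(1/2 - sqrt(5)/2) + 2*(sqrt(5)/2 + 3/2)*conj(-sqrt(5)/2 - 1/2) + 2*(-3/2 - sqrt(5)/2)*conj(1/2 + sqrt(5)/2) + 2*(3/2 - sqrt(5)/2)*conj(-1/2 + sqrt(5)/2) + 5*(0)*conj(0) + 5*(0)*conj(0)]
      = (1/20)[(8) + (8) + (-4 + 2*sqrt(5)) + (-2*sqrt(5) - 4) + (-2*sqrt(5) - 4) + (-4 + 2*sqrt(5)) + (0) + (0)] = 0/20 = 0
  <chi_6*chi_7, chi_8> = (1/20)[1*(4)*conj(2) + 1*(-4)*conj(2) + 2*(-3/2 + sqrt(5)/2)*conj(-sqrt(5)/2 - 1/2) + 2*(sqrt(5)/2 + 3/2)*conj(-1/2 + sqrt(5)/2) + 2*(-3/2 - sqrt(5)/2)*conj(-1/2 + sqrt(5)/2) + 2*(3/2 - sqrt(5)/2)*conj(-sqrt(5)/2 - 1/2) + 5*(0)*conj(0) + 5*(0)*conj(0)]
      = (1/20)[(8) + (-8) + (-1 + sqrt(5)) + (1 + sqrt(5)) + (-sqrt(5) - 1) + (1 - sqrt(5)) + (0) + (0)] = 0/20 = 0
Hence the multiplicities are chi_3: 1, chi_4: 1, chi_5: 1. Dimension check: dim(chi_6)*dim(chi_7) = 2*2 = 4 and sum (mult * dim) = 1*1 + 1*1 + 1*2 = 4.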